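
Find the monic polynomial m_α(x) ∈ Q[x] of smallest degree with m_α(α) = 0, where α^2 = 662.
m_α(x) = x^2 - 662

α satisfies α^2 - 662 = 0, so x^2 - 662 annihilates α. Since d = 662 is squarefree and ≠ 1, it is not a perfect square in Q, so x^2 - 662 has no rational root and is therefore irreducible over Q (a degree-2 polynomial over a field is irreducible iff it has no root). Hence m_α(x) = x^2 - 662.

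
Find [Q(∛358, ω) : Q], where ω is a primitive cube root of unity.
[Q(∛358, ω) : Q] = 6

[Q(∛358):Q] = 3 (min poly x^3 - 358, irreducible since 358 is not a perfect cube). [Q(ω):Q] = 2 (min poly x^2 + x + 1). Since Q(∛358) ⊂ R and ω ∉ R, we have ω ∉ Q(∛358), so x^2 + x + 1 remains irreducible over Q(∛358) and [Q(∛358, ω) : Q(∛358)] = 2. By the tower law, [Q(∛358, ω) : Q] = 3 · 2 = 6. (In fact Q(∛358, ω) is the splitting field of x^3 - 358 over Q.)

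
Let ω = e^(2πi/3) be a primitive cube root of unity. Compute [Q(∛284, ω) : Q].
[Q(∛284, ω) : Q] = 6

[Q(∛284):Q] = 3 (min poly x^3 - 284, irreducible since 284 is not a perfect cube). [Q(ω):Q] = 2 (min poly x^2 + x + 1). Since Q(∛284) ⊂ R and ω ∉ R, we have ω ∉ Q(∛284), so x^2 + x + 1 remains irreducible over Q(∛284) and [Q(∛284, ω) : Q(∛284)] = 2. By the tower law, [Q(∛284, ω) : Q] = 3 · 2 = 6. (In fact Q(∛284, ω) is the splitting field of x^3 - 284 over Q.)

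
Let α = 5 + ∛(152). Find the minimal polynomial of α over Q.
m_α(x) = x^3 - 15x^2 + 75x - 277

Set β = α - 5 = ∛(152), so β^3 = 152. Then (α - 5)^3 - 152 = 0, i.e. α is a root of g(x) = (x - 5)^3 - 152 = x^3 - 15x^2 + 75x - 277. Since g(x) = h(x - 5) where h(x) = x^3 - 152, and h is irreducible over Q (because 152 is not a perfect cube, so h has no rational root, and a monic cubic with no rational root is irreducible), g is also irreducible (irreducibility is preserved under the substitution x → x - 5). Hence m_α(x) = x^3 - 15x^2 + 75x - 277.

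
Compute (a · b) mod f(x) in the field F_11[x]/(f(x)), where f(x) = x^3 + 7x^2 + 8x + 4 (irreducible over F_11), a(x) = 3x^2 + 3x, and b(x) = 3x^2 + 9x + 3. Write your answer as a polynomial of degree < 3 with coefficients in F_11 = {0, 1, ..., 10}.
a · b ≡ 10x^2 + 2x + 9 (mod f(x))

Multiply in F_11[x]: a(x)·b(x) = (3x^2 + 3x)·(3x^2 + 9x + 3) = 9x^4 + 3x^3 + 3x^2 + 9x. This has degree ≥ 3, so divide by f(x) over F_11: 9x^4 + 3x^3 + 3x^2 + 9x = (9x + 6)·(x^3 + 7x^2 + 8x + 4) + (10x^2 + 2x + 9). Hence a·b ≡ 10x^2 + 2x + 9 (mod f). (F_11[x]/(f) is a field with 11^3 = 1331 elements since f is irreducible of degree 3.)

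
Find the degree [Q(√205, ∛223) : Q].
[Q(√205, ∛223) : Q] = 6

Let L = Q(√205, ∛223). Since Q(√205) ⊂ L and [Q(√205):Q] = 2, the tower law gives 2 | [L:Q]. Likewise Q(∛223) ⊂ L with [Q(∛223):Q] = 3 (because 223 is not a perfect cube), so 3 | [L:Q]. As gcd(2,3) = 1, [L:Q] is divisible by 6. Conversely L is generated over Q by √205 and ∛223, so [L:Q] ≤ 2·3 = 6. Therefore [Q(√205, ∛223) : Q] = 6.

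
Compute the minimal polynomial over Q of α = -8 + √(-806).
m_α(x) = x^2 + 16x + 870

From α + 8 = √(-806), squaring gives (α + 8)^2 = -806, i.e. α^2 + 16α + 64 = -806, so α^2 + 16α + 870 = 0. The discriminant of x^2 + 16x + 870 is (16)^2 - 4·(870) = 256 - 3480 = -3224, and 4·(-806) is not a perfect square in Q since -806 is squarefree and ≠ 1. Hence x^2 + 16x + 870 is irreducible over Q and is the minimal polynomial of α.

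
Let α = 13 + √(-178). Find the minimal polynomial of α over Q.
m_α(x) = x^2 - 26x + 347

From α - 13 = √(-178), squaring gives (α - 13)^2 = -178, i.e. α^2 - 26α + 169 = -178, so α^2 - 26α + 347 = 0. The discriminant of x^2 - 26x + 347 is (-26)^2 - 4·(347) = 676 - 1388 = -712, and 4·(-178) is not a perfect square in Q since -178 is squarefree and ≠ 1. Hence x^2 - 26x + 347 is irreducible over Q and is the minimal polynomial of α.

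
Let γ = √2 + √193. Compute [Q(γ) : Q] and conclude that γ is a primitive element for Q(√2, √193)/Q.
[Q(γ) : Q] = 4 (equivalently, Q(γ) = Q(√2, √193))

Obviously Q(γ) ⊆ Q(√2, √193), and [Q(√2, √193):Q] = 4 (since 2, 193 are distinct squarefree integers > 1 with 386 not a perfect square). To show equality we compute the minimal polynomial of γ. From γ = √2 + √193: γ^2 = 2 + 2√(386) + 193 = 195 + 2√(386), so γ^2 - 195 = 2√(386); squaring, (γ^2 - 195)^2 = 4·386, i.e. γ^4 - 390γ^2 + 38025 - 1544 = 0, i.e. γ^4 - 390γ^2 + 36481 = 0. So γ is a root of x^4 - 390x^2 + 36481. This polynomial is irreducible over Q: it has no rational root (each ±√2 ± √193 is irrational), and any factorization into two quadratics over Q would force √(386) ∈ Q (pairing opposite roots) or √2, √193 ∈ Q (other pairings), all impossible. Hence [Q(γ):Q] = 4 = [Q(√2, √193):Q], so Q(γ) = Q(√2, √193).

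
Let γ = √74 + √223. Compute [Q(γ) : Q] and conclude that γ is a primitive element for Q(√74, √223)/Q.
[Q(γ) : Q] = 4 (equivalently, Q(γ) = Q(√74, √223))

Obviously Q(γ) ⊆ Q(√74, √223), and [Q(√74, √223):Q] = 4 (since 74, 223 are distinct squarefree integers > 1 with 16502 not a perfect square). To show equality we compute the minimal polynomial of γ. From γ = √74 + √223: γ^2 = 74 + 2√(16502) + 223 = 297 + 2√(16502), so γ^2 - 297 = 2√(16502); squaring, (γ^2 - 297)^2 = 4·16502, i.e. γ^4 - 594γ^2 + 88209 - 66008 = 0, i.e. γ^4 - 594γ^2 + 22201 = 0. So γ is a root of x^4 - 594x^2 + 22201. This polynomial is irreducible over Q: it has no rational root (each ±√74 ± √223 is irrational), and any factorization into two quadratics over Q would force √(16502) ∈ Q (pairing opposite roots) or √74, √223 ∈ Q (other pairings), all impossible. Hence [Q(γ):Q] = 4 = [Q(√74, √223):Q], so Q(γ) = Q(√74, √223).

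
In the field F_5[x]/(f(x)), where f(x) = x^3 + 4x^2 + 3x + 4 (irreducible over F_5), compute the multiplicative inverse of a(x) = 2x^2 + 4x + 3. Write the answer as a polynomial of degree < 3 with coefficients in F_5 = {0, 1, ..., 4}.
a(x)^(-1) ≡ 2x + 4 (mod f(x))

Since f is irreducible over F_5, F_5[x]/(f) is a field and a(x) ≠ 0 has an inverse. Apply the extended Euclidean algorithm to f(x) and a(x) in F_5[x]: f(x) = (3x + 1)·a(x) + (1). The last nonzero remainder is the constant 1 = gcd(f, a) in F_5. Back-substituting through the division chain expresses 1 = s(x)·a(x) + t(x)·f(x) with s(x) ≡ 2x + 4 (mod f), so a(x)^(-1) ≡ s(x) = 2x + 4 (mod f). Check: (2x^2 + 4x + 3)·(2x + 4) = 4x^3 + x^2 + 2x + 2 ≡ 1 (mod x^3 + 4x^2 + 3x + 4).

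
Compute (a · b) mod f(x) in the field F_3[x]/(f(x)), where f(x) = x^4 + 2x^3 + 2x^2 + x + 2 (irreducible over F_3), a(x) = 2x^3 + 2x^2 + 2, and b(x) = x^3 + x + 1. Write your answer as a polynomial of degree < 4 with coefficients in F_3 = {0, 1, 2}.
a · b ≡ x^3 + 2x^2 + x + 1 (mod f(x))

Multiply in F_3[x]: a(x)·b(x) = (2x^3 + 2x^2 + 2)·(x^3 + x + 1) = 2x^6 + 2x^5 + 2x^4 + 2x^2 + 2x + 2. This has degree ≥ 4, so divide by f(x) over F_3: 2x^6 + 2x^5 + 2x^4 + 2x^2 + 2x + 2 = (2x^2 + x + 2)·(x^4 + 2x^3 + 2x^2 + x + 2) + (x^3 + 2x^2 + x + 1). Hence a·b ≡ x^3 + 2x^2 + x + 1 (mod f). (F_3[x]/(f) is a field with 3^4 = 81 elements since f is irreducible of degree 4.)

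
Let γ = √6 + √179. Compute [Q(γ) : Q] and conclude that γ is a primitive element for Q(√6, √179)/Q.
[Q(γ) : Q] = 4 (equivalently, Q(γ) = Q(√6, √179))

Obviously Q(γ) ⊆ Q(√6, √179), and [Q(√6, √179):Q] = 4 (since 6, 179 are distinct squarefree integers > 1 with 1074 not a perfect square). To show equality we compute the minimal polynomial of γ. From γ = √6 + √179: γ^2 = 6 + 2√(1074) + 179 = 185 + 2√(1074), so γ^2 - 185 = 2√(1074); squaring, (γ^2 - 185)^2 = 4·1074, i.e. γ^4 - 370γ^2 + 34225 - 4296 = 0, i.e. γ^4 - 370γ^2 + 29929 = 0. So γ is a root of x^4 - 370x^2 + 29929. This polynomial is irreducible over Q: it has no rational root (each ±√6 ± √179 is irrational), and any factorization into two quadratics over Q would force √(1074) ∈ Q (pairing opposite roots) or √6, √179 ∈ Q (other pairings), all impossible. Hence [Q(γ):Q] = 4 = [Q(√6, √179):Q], so Q(γ) = Q(√6, √179).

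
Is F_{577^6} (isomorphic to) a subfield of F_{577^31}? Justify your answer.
No: F_{577^6} is not a subfield of F_{577^31}

F_{p^m} embeds in F_{p^n} iff m | n. Here 6 ∤ 31 (since 31 = 5·6 + 1 with remainder 1 ≠ 0), so F_{577^6} is not a subfield of F_{577^31}. Equivalently: if it were, the tower law would give 6 = [F_{577^6}:F_577] dividing [F_{577^31}:F_577] = 31, contradiction.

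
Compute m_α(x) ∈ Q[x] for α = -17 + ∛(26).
m_α(x) = x^3 + 51x^2 + 867x + 4887

Set β = α + 17 = ∛(26), so β^3 = 26. Then (α + 17)^3 - 26 = 0, i.e. α is a root of g(x) = (x + 17)^3 - 26 = x^3 + 51x^2 + 867x + 4887. Since g(x) = h(x + 17) where h(x) = x^3 - 26, and h is irreducible over Q (because 26 is not a perfect cube, so h has no rational root, and a monic cubic with no rational root is irreducible), g is also irreducible (irreducibility is preserved under the substitution x → x + 17). Hence m_α(x) = x^3 + 51x^2 + 867x + 4887.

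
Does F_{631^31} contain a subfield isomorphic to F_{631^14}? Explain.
No: F_{631^14} is not a subfield of F_{631^31}

F_{p^m} embeds in F_{p^n} iff m | n. Here 14 ∤ 31 (since 31 = 2·14 + 3 with remainder 3 ≠ 0), so F_{631^14} is not a subfield of F_{631^31}. Equivalently: if it were, the tower law would give 14 = [F_{631^14}:F_631] dividing [F_{631^31}:F_631] = 31, contradiction.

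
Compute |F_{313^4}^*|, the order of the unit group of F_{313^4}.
|F_{313^4}^*| = 9597924960

F_{313^4} has 313^4 = 9597924961 elements; its multiplicative group consists of all nonzero elements, so |F_{313^4}^*| = 9597924961 - 1 = 9597924960. (It is cyclic since any finite subgroup of the multiplicative group of a field is cyclic.)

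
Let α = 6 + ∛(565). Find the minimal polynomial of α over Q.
m_α(x) = x^3 - 18x^2 + 108x - 781

Set β = α - 6 = ∛(565), so β^3 = 565. Then (α - 6)^3 - 565 = 0, i.e. α is a root of g(x) = (x - 6)^3 - 565 = x^3 - 18x^2 + 108x - 781. Since g(x) = h(x - 6) where h(x) = x^3 - 565, and h is irreducible over Q (because 565 is not a perfect cube, so h has no rational root, and a monic cubic with no rational root is irreducible), g is also irreducible (irreducibility is preserved under the substitution x → x - 6). Hence m_α(x) = x^3 - 18x^2 + 108x - 781.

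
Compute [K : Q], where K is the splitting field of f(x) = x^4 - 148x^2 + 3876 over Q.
[K : Q] = 4

Solving the quadratic in x^2: x^2 = (148 ± √(148^2 - 4·3876))/2 = (148 ± √6400)/2 = (148 ± 80)/2, giving x^2 = 34 or x^2 = 114. So f(x) = (x^2 - 34)(x^2 - 114) and the roots of f are ±√34, ±√114. Hence the splitting field is K = Q(√34, √114). Since 34 and 114 are distinct squarefree integers > 1, their product 3876 is not a perfect square, so √114 ∉ Q(√34). By the tower law [K:Q] = [Q(√34,√114):Q(√34)] · [Q(√34):Q] = 2 · 2 = 4.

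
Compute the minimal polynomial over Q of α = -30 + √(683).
m_α(x) = x^2 + 60x + 217

From α + 30 = √(683), squaring gives (α + 30)^2 = 683, i.e. α^2 + 60α + 900 = 683, so α^2 + 60α + 217 = 0. The discriminant of x^2 + 60x + 217 is (60)^2 - 4·(217) = 3600 - 868 = 2732, and 4·(683) is not a perfect square in Q since 683 is squarefree and ≠ 1. Hence x^2 + 60x + 217 is irreducible over Q and is the minimal polynomial of α.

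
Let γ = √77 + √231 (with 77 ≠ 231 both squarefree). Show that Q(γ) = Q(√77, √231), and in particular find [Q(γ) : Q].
[Q(γ) : Q] = 4 (equivalently, Q(γ) = Q(√77, √231))

Obviously Q(γ) ⊆ Q(√77, √231), and [Q(√77, √231):Q] = 4 (since 77, 231 are distinct squarefree integers > 1 with 17787 not a perfect square). To show equality we compute the minimal polynomial of γ. From γ = √77 + √231: γ^2 = 77 + 2√(17787) + 231 = 308 + 2√(17787), so γ^2 - 308 = 2√(17787); squaring, (γ^2 - 308)^2 = 4·17787, i.e. γ^4 - 616γ^2 + 94864 - 71148 = 0, i.e. γ^4 - 616γ^2 + 23716 = 0. So γ is a root of x^4 - 616x^2 + 23716. This polynomial is irreducible over Q: it has no rational root (each ±√77 ± √231 is irrational), and any factorization into two quadratics over Q would force √(17787) ∈ Q (pairing opposite roots) or √77, √231 ∈ Q (other pairings), all impossible. Hence [Q(γ):Q] = 4 = [Q(√77, √231):Q], so Q(γ) = Q(√77, √231).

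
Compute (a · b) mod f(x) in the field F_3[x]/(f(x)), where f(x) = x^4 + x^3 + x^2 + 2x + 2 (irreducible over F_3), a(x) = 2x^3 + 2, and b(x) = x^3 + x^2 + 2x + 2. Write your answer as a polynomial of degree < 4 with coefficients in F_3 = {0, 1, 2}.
a · b ≡ 2x^2 (mod f(x))

Multiply in F_3[x]: a(x)·b(x) = (2x^3 + 2)·(x^3 + x^2 + 2x + 2) = 2x^6 + 2x^5 + x^4 + 2x^2 + x + 1. This has degree ≥ 4, so divide by f(x) over F_3: 2x^6 + 2x^5 + x^4 + 2x^2 + x + 1 = (2x^2 + 2)·(x^4 + x^3 + x^2 + 2x + 2) + (2x^2). Hence a·b ≡ 2x^2 (mod f). (F_3[x]/(f) is a field with 3^4 = 81 elements since f is irreducible of degree 4.)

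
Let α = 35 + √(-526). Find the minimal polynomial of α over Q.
m_α(x) = x^2 - 70x + 1751

From α - 35 = √(-526), squaring gives (α - 35)^2 = -526, i.e. α^2 - 70α + 1225 = -526, so α^2 - 70α + 1751 = 0. The discriminant of x^2 - 70x + 1751 is (-70)^2 - 4·(1751) = 4900 - 7004 = -2104, and 4·(-526) is not a perfect square in Q since -526 is squarefree and ≠ 1. Hence x^2 - 70x + 1751 is irreducible over Q and is the minimal polynomial of α.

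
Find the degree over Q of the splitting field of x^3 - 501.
[K : Q] = 6

The roots of x^3 - 501 are ∛501, ω∛501, ω^2∛501 where ω = e^(2πi/3) is a primitive cube root of unity, so K = Q(∛501, ω). Now [Q(∛501):Q] = 3 (since 501 is not a perfect cube, x^3 - 501 is irreducible) and [Q(ω):Q] = 2. Both 2 and 3 divide [K:Q], and [K:Q] ≤ 3·2 = 6, so [K:Q] = 6. (Equivalently: Q(∛501) ⊂ R but ω ∉ R, so [K : Q(∛501)] = 2.)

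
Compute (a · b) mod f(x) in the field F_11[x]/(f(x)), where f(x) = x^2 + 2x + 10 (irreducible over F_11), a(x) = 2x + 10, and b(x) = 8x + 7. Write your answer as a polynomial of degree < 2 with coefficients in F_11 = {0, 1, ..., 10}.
a · b ≡ 7x + 9 (mod f(x))

Multiply in F_11[x]: a(x)·b(x) = (2x + 10)·(8x + 7) = 5x^2 + 6x + 4. This has degree ≥ 2, so divide by f(x) over F_11: 5x^2 + 6x + 4 = (5)·(x^2 + 2x + 10) + (7x + 9). Hence a·b ≡ 7x + 9 (mod f). (F_11[x]/(f) is a field with 11^2 = 121 elements since f is irreducible of degree 2.)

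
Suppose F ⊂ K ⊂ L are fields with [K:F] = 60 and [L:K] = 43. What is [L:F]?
[L:F] = 2580

The tower law says that for any tower of field extensions F ⊂ K ⊂ L with finite degrees, [L:F] = [L:K] · [K:F]. Here this gives [L:F] = 43 · 60 = 2580.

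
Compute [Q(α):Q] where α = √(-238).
[Q(α):Q] = 2

[Q(α):Q] equals the degree of the minimal polynomial of α. Here α^2 = -238 and x^2 + 238 is irreducible (d = -238 is squarefree, ≠ 1, hence not a square), so deg(m_α) = 2. Thus [Q(α):Q] = 2.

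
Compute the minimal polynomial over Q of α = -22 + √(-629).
m_α(x) = x^2 + 44x + 1113

From α + 22 = √(-629), squaring gives (α + 22)^2 = -629, i.e. α^2 + 44α + 484 = -629, so α^2 + 44α + 1113 = 0. The discriminant of x^2 + 44x + 1113 is (44)^2 - 4·(1113) = 1936 - 4452 = -2516, and 4·(-629) is not a perfect square in Q since -629 is squarefree and ≠ 1. Hence x^2 + 44x + 1113 is irreducible over Q and is the minimal polynomial of α.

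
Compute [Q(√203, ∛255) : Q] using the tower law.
[Q(√203, ∛255) : Q] = 6

Let L = Q(√203, ∛255). Since Q(√203) ⊂ L and [Q(√203):Q] = 2, the tower law gives 2 | [L:Q]. Likewise Q(∛255) ⊂ L with [Q(∛255):Q] = 3 (because 255 is not a perfect cube), so 3 | [L:Q]. As gcd(2,3) = 1, [L:Q] is divisible by 6. Conversely L is generated over Q by √203 and ∛255, so [L:Q] ≤ 2·3 = 6. Therefore [Q(√203, ∛255) : Q] = 6.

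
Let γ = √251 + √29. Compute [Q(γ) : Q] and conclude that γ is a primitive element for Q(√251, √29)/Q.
[Q(γ) : Q] = 4 (equivalently, Q(γ) = Q(√251, √29))

Obviously Q(γ) ⊆ Q(√251, √29), and [Q(√251, √29):Q] = 4 (since 251, 29 are distinct squarefree integers > 1 with 7279 not a perfect square). To show equality we compute the minimal polynomial of γ. From γ = √251 + √29: γ^2 = 251 + 2√(7279) + 29 = 280 + 2√(7279), so γ^2 - 280 = 2√(7279); squaring, (γ^2 - 280)^2 = 4·7279, i.e. γ^4 - 560γ^2 + 78400 - 29116 = 0, i.e. γ^4 - 560γ^2 + 49284 = 0. So γ is a root of x^4 - 560x^2 + 49284. This polynomial is irreducible over Q: it has no rational root (each ±√251 ± √29 is irrational), and any factorization into two quadratics over Q would force √(7279) ∈ Q (pairing opposite roots) or √251, √29 ∈ Q (other pairings), all impossible. Hence [Q(γ):Q] = 4 = [Q(√251, √29):Q], so Q(γ) = Q(√251, √29).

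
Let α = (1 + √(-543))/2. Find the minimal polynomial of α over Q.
m_α(x) = x^2 - x + 136

From 2α - 1 = √(-543), squaring gives (2α - 1)^2 = -543, i.e. 4α^2 - 4α + 1 = -543, so α^2 - α + (1 + 543)/4 = 0. Since -543 ≡ 1 (mod 4), (1 + 543)/4 = 136 ∈ Z. The polynomial x^2 - x + 136 has discriminant 1 - 4·(136) = -543, which is not a perfect square in Q (d = -543 is squarefree and ≠ 1), so x^2 - x + 136 is irreducible over Q. It is the minimal polynomial of α.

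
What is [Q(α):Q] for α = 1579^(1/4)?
[Q(α):Q] = 4

α is a root of x^4 - 1579. By Eisenstein's criterion at the prime p = 1579 (which divides the constant term 1579 but p^2 = 2493241 does not, since 1579 is squarefree), x^4 - 1579 is irreducible over Q. Hence [Q(α):Q] = 4.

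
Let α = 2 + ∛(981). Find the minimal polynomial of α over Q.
m_α(x) = x^3 - 6x^2 + 12x - 989

Set β = α - 2 = ∛(981), so β^3 = 981. Then (α - 2)^3 - 981 = 0, i.e. α is a root of g(x) = (x - 2)^3 - 981 = x^3 - 6x^2 + 12x - 989. Since g(x) = h(x - 2) where h(x) = x^3 - 981, and h is irreducible over Q (because 981 is not a perfect cube, so h has no rational root, and a monic cubic with no rational root is irreducible), g is also irreducible (irreducibility is preserved under the substitution x → x - 2). Hence m_α(x) = x^3 - 6x^2 + 12x - 989.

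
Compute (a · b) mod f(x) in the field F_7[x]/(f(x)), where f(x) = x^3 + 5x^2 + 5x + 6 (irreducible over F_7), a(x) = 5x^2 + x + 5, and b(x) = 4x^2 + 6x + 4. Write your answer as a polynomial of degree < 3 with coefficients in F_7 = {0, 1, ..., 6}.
a · b ≡ 3x^2 + 6x + 3 (mod f(x))

Multiply in F_7[x]: a(x)·b(x) = (5x^2 + x + 5)·(4x^2 + 6x + 4) = 6x^4 + 6x^3 + 4x^2 + 6x + 6. This has degree ≥ 3, so divide by f(x) over F_7: 6x^4 + 6x^3 + 4x^2 + 6x + 6 = (6x + 4)·(x^3 + 5x^2 + 5x + 6) + (3x^2 + 6x + 3). Hence a·b ≡ 3x^2 + 6x + 3 (mod f). (F_7[x]/(f) is a field with 7^3 = 343 elements since f is irreducible of degree 3.)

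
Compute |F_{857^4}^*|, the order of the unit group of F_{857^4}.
|F_{857^4}^*| = 539415333600

F_{857^4} has 857^4 = 539415333601 elements; its multiplicative group consists of all nonzero elements, so |F_{857^4}^*| = 539415333601 - 1 = 539415333600. (It is cyclic since any finite subgroup of the multiplicative group of a field is cyclic.)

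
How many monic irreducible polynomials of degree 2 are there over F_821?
There are 336610 monic irreducible polynomials of degree 2 over F_821

Each element of F_{821^2} that lies in no proper subfield is a root of exactly one monic irreducible of degree 2 over F_821, and each such polynomial has 2 distinct roots in F_{821^2}. By Möbius inversion the count is N_821(2) = (1/2) Σ_{d|2} μ(2/d) · 821^d = (1/2)(μ(2)·821^1 + μ(1)·821^2) = 673220/2 = 336610.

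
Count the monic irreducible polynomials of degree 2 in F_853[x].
There are 363378 monic irreducible polynomials of degree 2 over F_853

Each element of F_{853^2} that lies in no proper subfield is a root of exactly one monic irreducible of degree 2 over F_853, and each such polynomial has 2 distinct roots in F_{853^2}. By Möbius inversion the count is N_853(2) = (1/2) Σ_{d|2} μ(2/d) · 853^d = (1/2)(μ(2)·853^1 + μ(1)·853^2) = 726756/2 = 363378.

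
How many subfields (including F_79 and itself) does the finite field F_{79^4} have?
F_{79^4} has 3 subfields

The subfields of F_{p^n} are exactly the fields F_{p^d} for d | n (each is the fixed field of the unique index-d subgroup of Gal(F_{p^n}/F_p) ≅ Z/nZ). The divisors of n = 4 are {1, 2, 4}, giving 3 subfields: F_{79^1}, F_{79^2}, F_{79^4}.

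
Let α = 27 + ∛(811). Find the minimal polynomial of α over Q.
m_α(x) = x^3 - 81x^2 + 2187x - 20494

Set β = α - 27 = ∛(811), so β^3 = 811. Then (α - 27)^3 - 811 = 0, i.e. α is a root of g(x) = (x - 27)^3 - 811 = x^3 - 81x^2 + 2187x - 20494. Since g(x) = h(x - 27) where h(x) = x^3 - 811, and h is irreducible over Q (because 811 is not a perfect cube, so h has no rational root, and a monic cubic with no rational root is irreducible), g is also irreducible (irreducibility is preserved under the substitution x → x - 27). Hence m_α(x) = x^3 - 81x^2 + 2187x - 20494.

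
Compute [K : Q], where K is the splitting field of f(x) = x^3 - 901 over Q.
[K : Q] = 6

The roots of x^3 - 901 are ∛901, ω∛901, ω^2∛901 where ω = e^(2πi/3) is a primitive cube root of unity, so K = Q(∛901, ω). Now [Q(∛901):Q] = 3 (since 901 is not a perfect cube, x^3 - 901 is irreducible) and [Q(ω):Q] = 2. Both 2 and 3 divide [K:Q], and [K:Q] ≤ 3·2 = 6, so [K:Q] = 6. (Equivalently: Q(∛901) ⊂ R but ω ∉ R, so [K : Q(∛901)] = 2.)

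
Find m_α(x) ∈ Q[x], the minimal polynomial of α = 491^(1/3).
m_α(x) = x^3 - 491

α satisfies α^3 = 491, so x^3 - 491 annihilates α. By the rational root test, a rational root p/q (in lowest terms) of x^3 - 491 would satisfy p^3 = 491 q^3, forcing q = 1 and p^3 = 491; but 491 is not a perfect cube, contradiction. A monic cubic over Q with no rational root is irreducible (any nontrivial factorization would include a linear factor). Hence x^3 - 491 is the minimal polynomial of α, and in particular [Q(α):Q] = 3.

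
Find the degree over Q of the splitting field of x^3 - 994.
[K : Q] = 6

The roots of x^3 - 994 are ∛994, ω∛994, ω^2∛994 where ω = e^(2πi/3) is a primitive cube root of unity, so K = Q(∛994, ω). Now [Q(∛994):Q] = 3 (since 994 is not a perfect cube, x^3 - 994 is irreducible) and [Q(ω):Q] = 2. Both 2 and 3 divide [K:Q], and [K:Q] ≤ 3·2 = 6, so [K:Q] = 6. (Equivalently: Q(∛994) ⊂ R but ω ∉ R, so [K : Q(∛994)] = 2.)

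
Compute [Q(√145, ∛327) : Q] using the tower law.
[Q(√145, ∛327) : Q] = 6

Let L = Q(√145, ∛327). Since Q(√145) ⊂ L and [Q(√145):Q] = 2, the tower law gives 2 | [L:Q]. Likewise Q(∛327) ⊂ L with [Q(∛327):Q] = 3 (because 327 is not a perfect cube), so 3 | [L:Q]. As gcd(2,3) = 1, [L:Q] is divisible by 6. Conversely L is generated over Q by √145 and ∛327, so [L:Q] ≤ 2·3 = 6. Therefore [Q(√145, ∛327) : Q] = 6.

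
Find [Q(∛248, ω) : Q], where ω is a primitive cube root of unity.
[Q(∛248, ω) : Q] = 6

[Q(∛248):Q] = 3 (min poly x^3 - 248, irreducible since 248 is not a perfect cube). [Q(ω):Q] = 2 (min poly x^2 + x + 1). Since Q(∛248) ⊂ R and ω ∉ R, we have ω ∉ Q(∛248), so x^2 + x + 1 remains irreducible over Q(∛248) and [Q(∛248, ω) : Q(∛248)] = 2. By the tower law, [Q(∛248, ω) : Q] = 3 · 2 = 6. (In fact Q(∛248, ω) is the splitting field of x^3 - 248 over Q.)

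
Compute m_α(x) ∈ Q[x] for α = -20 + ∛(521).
m_α(x) = x^3 + 60x^2 + 1200x + 7479

Set β = α + 20 = ∛(521), so β^3 = 521. Then (α + 20)^3 - 521 = 0, i.e. α is a root of g(x) = (x + 20)^3 - 521 = x^3 + 60x^2 + 1200x + 7479. Since g(x) = h(x + 20) where h(x) = x^3 - 521, and h is irreducible over Q (because 521 is not a perfect cube, so h has no rational root, and a monic cubic with no rational root is irreducible), g is also irreducible (irreducibility is preserved under the substitution x → x + 20). Hence m_α(x) = x^3 + 60x^2 + 1200x + 7479.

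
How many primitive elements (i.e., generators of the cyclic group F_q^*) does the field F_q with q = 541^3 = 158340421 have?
There are φ(158340420) = 36189504 primitive elements

F_q^* is cyclic of order q - 1 = 158340420. A cyclic group of order m has exactly φ(m) generators. Here m = 158340420 = 2^2 · 3^4 · 5 · 7 · 13963, so the number of primitive elements is φ(158340420) = 36189504.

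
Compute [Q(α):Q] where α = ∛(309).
[Q(α):Q] = 3

The minimal polynomial of α is x^3 - 309, irreducible over Q since 309 is not a perfect cube (so x^3 - 309 has no rational root). Hence [Q(α):Q] = deg(m_α) = 3.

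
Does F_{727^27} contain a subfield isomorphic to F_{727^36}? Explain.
No: F_{727^36} is not a subfield of F_{727^27}

F_{p^m} embeds in F_{p^n} iff m | n. Here 36 ∤ 27 (since 27 = 0·36 + 27 with remainder 27 ≠ 0), so F_{727^36} is not a subfield of F_{727^27}. Equivalently: if it were, the tower law would give 36 = [F_{727^36}:F_727] dividing [F_{727^27}:F_727] = 27, contradiction.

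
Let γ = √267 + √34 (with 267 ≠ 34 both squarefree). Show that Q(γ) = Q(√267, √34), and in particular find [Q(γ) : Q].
[Q(γ) : Q] = 4 (equivalently, Q(γ) = Q(√267, √34))

Obviously Q(γ) ⊆ Q(√267, √34), and [Q(√267, √34):Q] = 4 (since 267, 34 are distinct squarefree integers > 1 with 9078 not a perfect square). To show equality we compute the minimal polynomial of γ. From γ = √267 + √34: γ^2 = 267 + 2√(9078) + 34 = 301 + 2√(9078), so γ^2 - 301 = 2√(9078); squaring, (γ^2 - 301)^2 = 4·9078, i.e. γ^4 - 602γ^2 + 90601 - 36312 = 0, i.e. γ^4 - 602γ^2 + 54289 = 0. So γ is a root of x^4 - 602x^2 + 54289. This polynomial is irreducible over Q: it has no rational root (each ±√267 ± √34 is irrational), and any factorization into two quadratics over Q would force √(9078) ∈ Q (pairing opposite roots) or √267, √34 ∈ Q (other pairings), all impossible. Hence [Q(γ):Q] = 4 = [Q(√267, √34):Q], so Q(γ) = Q(√267, √34).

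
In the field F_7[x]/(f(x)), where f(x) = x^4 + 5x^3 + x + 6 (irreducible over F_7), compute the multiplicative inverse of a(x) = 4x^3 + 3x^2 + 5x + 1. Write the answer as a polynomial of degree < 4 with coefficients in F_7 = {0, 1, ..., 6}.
a(x)^(-1) ≡ 6x^3 + x + 3 (mod f(x))

Since f is irreducible over F_7, F_7[x]/(f) is a field and a(x) ≠ 0 has an inverse. Apply the extended Euclidean algorithm to f(x) and a(x) in F_7[x]: f(x) = (2x + 5)·a(x) + (3x^2 + 2x + 1);  a(x) = (6x + 4)·(3x^2 + 2x + 1) + (5x + 4);  (3x^2 + 2x + 1) = (2x + 3)·(5x + 4) + (3). The last nonzero remainder is the constant 3 = gcd(f, a) in F_7. Back-substituting through the division chain expresses 3 = s(x)·a(x) + t(x)·f(x) with s(x) ≡ 4x^3 + 3x + 2 (mod f), so (4x^3 + 3x + 2)·a(x) ≡ 3 (mod f). Multiplying by 3^(-1) ≡ 5 in F_7 gives a(x)^(-1) ≡ 5·(4x^3 + 3x + 2) ≡ 6x^3 + x + 3 (mod f). Check: (4x^3 + 3x^2 + 5x + 1)·(6x^3 + x + 3) = 3x^6 + 4x^5 + 6x^4 + 2x + 3 ≡ 1 (mod x^4 + 5x^3 + x + 6).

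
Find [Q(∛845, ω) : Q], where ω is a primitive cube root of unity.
[Q(∛845, ω) : Q] = 6

[Q(∛845):Q] = 3 (min poly x^3 - 845, irreducible since 845 is not a perfect cube). [Q(ω):Q] = 2 (min poly x^2 + x + 1). Since Q(∛845) ⊂ R and ω ∉ R, we have ω ∉ Q(∛845), so x^2 + x + 1 remains irreducible over Q(∛845) and [Q(∛845, ω) : Q(∛845)] = 2. By the tower law, [Q(∛845, ω) : Q] = 3 · 2 = 6. (In fact Q(∛845, ω) is the splitting field of x^3 - 845 over Q.)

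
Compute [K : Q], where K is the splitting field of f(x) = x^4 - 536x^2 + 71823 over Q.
[K : Q] = 4

Solving the quadratic in x^2: x^2 = (536 ± √(536^2 - 4·71823))/2 = (536 ± √4)/2 = (536 ± 2)/2, giving x^2 = 269 or x^2 = 267. So f(x) = (x^2 - 269)(x^2 - 267) and the roots of f are ±√269, ±√267. Hence the splitting field is K = Q(√269, √267). Since 269 and 267 are distinct squarefree integers > 1, their product 71823 is not a perfect square, so √267 ∉ Q(√269). By the tower law [K:Q] = [Q(√269,√267):Q(√269)] · [Q(√269):Q] = 2 · 2 = 4.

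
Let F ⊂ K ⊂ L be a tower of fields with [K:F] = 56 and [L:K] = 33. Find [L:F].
[L:F] = 1848

The tower law says that for any tower of field extensions F ⊂ K ⊂ L with finite degrees, [L:F] = [L:K] · [K:F]. Here this gives [L:F] = 33 · 56 = 1848.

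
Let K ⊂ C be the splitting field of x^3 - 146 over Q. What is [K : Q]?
[K : Q] = 6

The roots of x^3 - 146 are ∛146, ω∛146, ω^2∛146 where ω = e^(2πi/3) is a primitive cube root of unity, so K = Q(∛146, ω). Now [Q(∛146):Q] = 3 (since 146 is not a perfect cube, x^3 - 146 is irreducible) and [Q(ω):Q] = 2. Both 2 and 3 divide [K:Q], and [K:Q] ≤ 3·2 = 6, so [K:Q] = 6. (Equivalently: Q(∛146) ⊂ R but ω ∉ R, so [K : Q(∛146)] = 2.)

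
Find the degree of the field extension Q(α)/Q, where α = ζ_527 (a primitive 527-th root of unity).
[Q(α):Q] = 480

The minimal polynomial of ζ_527 over Q is the 527-th cyclotomic polynomial Φ_527(x), which is irreducible over Q and has degree φ(527) = 480. Hence [Q(α):Q] = φ(527) = 480.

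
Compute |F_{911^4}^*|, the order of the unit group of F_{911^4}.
|F_{911^4}^*| = 688768866240

F_{911^4} has 911^4 = 688768866241 elements; its multiplicative group consists of all nonzero elements, so |F_{911^4}^*| = 688768866241 - 1 = 688768866240. (It is cyclic since any finite subgroup of the multiplicative group of a field is cyclic.)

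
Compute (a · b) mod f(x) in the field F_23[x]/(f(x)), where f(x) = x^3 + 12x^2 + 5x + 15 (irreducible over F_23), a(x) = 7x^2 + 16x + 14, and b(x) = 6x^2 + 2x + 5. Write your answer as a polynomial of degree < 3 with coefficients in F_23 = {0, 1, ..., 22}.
a · b ≡ 22x (mod f(x))

Multiply in F_23[x]: a(x)·b(x) = (7x^2 + 16x + 14)·(6x^2 + 2x + 5) = 19x^4 + 18x^3 + 13x^2 + 16x + 1. This has degree ≥ 3, so divide by f(x) over F_23: 19x^4 + 18x^3 + 13x^2 + 16x + 1 = (19x + 20)·(x^3 + 12x^2 + 5x + 15) + (22x). Hence a·b ≡ 22x (mod f). (F_23[x]/(f) is a field with 23^3 = 12167 elements since f is irreducible of degree 3.)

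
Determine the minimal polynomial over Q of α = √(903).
m_α(x) = x^2 - 903

α satisfies α^2 - 903 = 0, so x^2 - 903 annihilates α. Since d = 903 is squarefree and ≠ 1, it is not a perfect square in Q, so x^2 - 903 has no rational root and is therefore irreducible over Q (a degree-2 polynomial over a field is irreducible iff it has no root). Hence m_α(x) = x^2 - 903.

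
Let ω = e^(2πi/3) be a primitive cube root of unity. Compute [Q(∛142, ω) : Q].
[Q(∛142, ω) : Q] = 6

[Q(∛142):Q] = 3 (min poly x^3 - 142, irreducible since 142 is not a perfect cube). [Q(ω):Q] = 2 (min poly x^2 + x + 1). Since Q(∛142) ⊂ R and ω ∉ R, we have ω ∉ Q(∛142), so x^2 + x + 1 remains irreducible over Q(∛142) and [Q(∛142, ω) : Q(∛142)] = 2. By the tower law, [Q(∛142, ω) : Q] = 3 · 2 = 6. (In fact Q(∛142, ω) is the splitting field of x^3 - 142 over Q.)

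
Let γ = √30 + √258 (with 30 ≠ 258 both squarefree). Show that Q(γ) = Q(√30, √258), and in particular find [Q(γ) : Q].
[Q(γ) : Q] = 4 (equivalently, Q(γ) = Q(√30, √258))

Obviously Q(γ) ⊆ Q(√30, √258), and [Q(√30, √258):Q] = 4 (since 30, 258 are distinct squarefree integers > 1 with 7740 not a perfect square). To show equality we compute the minimal polynomial of γ. From γ = √30 + √258: γ^2 = 30 + 2√(7740) + 258 = 288 + 2√(7740), so γ^2 - 288 = 2√(7740); squaring, (γ^2 - 288)^2 = 4·7740, i.e. γ^4 - 576γ^2 + 82944 - 30960 = 0, i.e. γ^4 - 576γ^2 + 51984 = 0. So γ is a root of x^4 - 576x^2 + 51984. This polynomial is irreducible over Q: it has no rational root (each ±√30 ± √258 is irrational), and any factorization into two quadratics over Q would force √(7740) ∈ Q (pairing opposite roots) or √30, √258 ∈ Q (other pairings), all impossible. Hence [Q(γ):Q] = 4 = [Q(√30, √258):Q], so Q(γ) = Q(√30, √258).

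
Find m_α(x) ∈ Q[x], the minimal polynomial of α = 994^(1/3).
m_α(x) = x^3 - 994

α satisfies α^3 = 994, so x^3 - 994 annihilates α. By the rational root test, a rational root p/q (in lowest terms) of x^3 - 994 would satisfy p^3 = 994 q^3, forcing q = 1 and p^3 = 994; but 994 is not a perfect cube, contradiction. A monic cubic over Q with no rational root is irreducible (any nontrivial factorization would include a linear factor). Hence x^3 - 994 is the minimal polynomial of α, and in particular [Q(α):Q] = 3.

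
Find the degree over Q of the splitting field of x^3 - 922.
[K : Q] = 6

The roots of x^3 - 922 are ∛922, ω∛922, ω^2∛922 where ω = e^(2πi/3) is a primitive cube root of unity, so K = Q(∛922, ω). Now [Q(∛922):Q] = 3 (since 922 is not a perfect cube, x^3 - 922 is irreducible) and [Q(ω):Q] = 2. Both 2 and 3 divide [K:Q], and [K:Q] ≤ 3·2 = 6, so [K:Q] = 6. (Equivalently: Q(∛922) ⊂ R but ω ∉ R, so [K : Q(∛922)] = 2.)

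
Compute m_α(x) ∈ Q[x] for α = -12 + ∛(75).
m_α(x) = x^3 + 36x^2 + 432x + 1653

Set β = α + 12 = ∛(75), so β^3 = 75. Then (α + 12)^3 - 75 = 0, i.e. α is a root of g(x) = (x + 12)^3 - 75 = x^3 + 36x^2 + 432x + 1653. Since g(x) = h(x + 12) where h(x) = x^3 - 75, and h is irreducible over Q (because 75 is not a perfect cube, so h has no rational root, and a monic cubic with no rational root is irreducible), g is also irreducible (irreducibility is preserved under the substitution x → x + 12). Hence m_α(x) = x^3 + 36x^2 + 432x + 1653.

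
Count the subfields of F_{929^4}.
F_{929^4} has 3 subfields

The subfields of F_{p^n} are exactly the fields F_{p^d} for d | n (each is the fixed field of the unique index-d subgroup of Gal(F_{p^n}/F_p) ≅ Z/nZ). The divisors of n = 4 are {1, 2, 4}, giving 3 subfields: F_{929^1}, F_{929^2}, F_{929^4}.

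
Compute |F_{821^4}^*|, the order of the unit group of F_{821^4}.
|F_{821^4}^*| = 454331269680

F_{821^4} has 821^4 = 454331269681 elements; its multiplicative group consists of all nonzero elements, so |F_{821^4}^*| = 454331269681 - 1 = 454331269680. (It is cyclic since any finite subgroup of the multiplicative group of a field is cyclic.)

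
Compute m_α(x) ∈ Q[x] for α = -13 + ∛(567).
m_α(x) = x^3 + 39x^2 + 507x + 1630

Set β = α + 13 = ∛(567), so β^3 = 567. Then (α + 13)^3 - 567 = 0, i.e. α is a root of g(x) = (x + 13)^3 - 567 = x^3 + 39x^2 + 507x + 1630. Since g(x) = h(x + 13) where h(x) = x^3 - 567, and h is irreducible over Q (because 567 is not a perfect cube, so h has no rational root, and a monic cubic with no rational root is irreducible), g is also irreducible (irreducibility is preserved under the substitution x → x + 13). Hence m_α(x) = x^3 + 39x^2 + 507x + 1630.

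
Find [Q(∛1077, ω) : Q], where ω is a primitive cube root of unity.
[Q(∛1077, ω) : Q] = 6

[Q(∛1077):Q] = 3 (min poly x^3 - 1077, irreducible since 1077 is not a perfect cube). [Q(ω):Q] = 2 (min poly x^2 + x + 1). Since Q(∛1077) ⊂ R and ω ∉ R, we have ω ∉ Q(∛1077), so x^2 + x + 1 remains irreducible over Q(∛1077) and [Q(∛1077, ω) : Q(∛1077)] = 2. By the tower law, [Q(∛1077, ω) : Q] = 3 · 2 = 6. (In fact Q(∛1077, ω) is the splitting field of x^3 - 1077 over Q.)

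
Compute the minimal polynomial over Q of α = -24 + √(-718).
m_α(x) = x^2 + 48x + 1294

From α + 24 = √(-718), squaring gives (α + 24)^2 = -718, i.e. α^2 + 48α + 576 = -718, so α^2 + 48α + 1294 = 0. The discriminant of x^2 + 48x + 1294 is (48)^2 - 4·(1294) = 2304 - 5176 = -2872, and 4·(-718) is not a perfect square in Q since -718 is squarefree and ≠ 1. Hence x^2 + 48x + 1294 is irreducible over Q and is the minimal polynomial of α.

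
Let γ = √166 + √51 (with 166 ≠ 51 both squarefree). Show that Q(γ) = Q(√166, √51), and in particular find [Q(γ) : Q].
[Q(γ) : Q] = 4 (equivalently, Q(γ) = Q(√166, √51))

Obviously Q(γ) ⊆ Q(√166, √51), and [Q(√166, √51):Q] = 4 (since 166, 51 are distinct squarefree integers > 1 with 8466 not a perfect square). To show equality we compute the minimal polynomial of γ. From γ = √166 + √51: γ^2 = 166 + 2√(8466) + 51 = 217 + 2√(8466), so γ^2 - 217 = 2√(8466); squaring, (γ^2 - 217)^2 = 4·8466, i.e. γ^4 - 434γ^2 + 47089 - 33864 = 0, i.e. γ^4 - 434γ^2 + 13225 = 0. So γ is a root of x^4 - 434x^2 + 13225. This polynomial is irreducible over Q: it has no rational root (each ±√166 ± √51 is irrational), and any factorization into two quadratics over Q would force √(8466) ∈ Q (pairing opposite roots) or √166, √51 ∈ Q (other pairings), all impossible. Hence [Q(γ):Q] = 4 = [Q(√166, √51):Q], so Q(γ) = Q(√166, √51).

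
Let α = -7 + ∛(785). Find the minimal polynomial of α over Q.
m_α(x) = x^3 + 21x^2 + 147x - 442

Set β = α + 7 = ∛(785), so β^3 = 785. Then (α + 7)^3 - 785 = 0, i.e. α is a root of g(x) = (x + 7)^3 - 785 = x^3 + 21x^2 + 147x - 442. Since g(x) = h(x + 7) where h(x) = x^3 - 785, and h is irreducible over Q (because 785 is not a perfect cube, so h has no rational root, and a monic cubic with no rational root is irreducible), g is also irreducible (irreducibility is preserved under the substitution x → x + 7). Hence m_α(x) = x^3 + 21x^2 + 147x - 442.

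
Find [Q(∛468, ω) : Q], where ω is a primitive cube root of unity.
[Q(∛468, ω) : Q] = 6

[Q(∛468):Q] = 3 (min poly x^3 - 468, irreducible since 468 is not a perfect cube). [Q(ω):Q] = 2 (min poly x^2 + x + 1). Since Q(∛468) ⊂ R and ω ∉ R, we have ω ∉ Q(∛468), so x^2 + x + 1 remains irreducible over Q(∛468) and [Q(∛468, ω) : Q(∛468)] = 2. By the tower law, [Q(∛468, ω) : Q] = 3 · 2 = 6. (In fact Q(∛468, ω) is the splitting field of x^3 - 468 over Q.)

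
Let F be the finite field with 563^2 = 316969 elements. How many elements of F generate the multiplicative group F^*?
There are φ(316968) = 103040 primitive elements

F_q^* is cyclic of order q - 1 = 316968. A cyclic group of order m has exactly φ(m) generators. Here m = 316968 = 2^3 · 3 · 47 · 281, so the number of primitive elements is φ(316968) = 103040.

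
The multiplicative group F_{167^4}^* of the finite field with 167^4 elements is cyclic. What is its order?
|F_{167^4}^*| = 777796320

F_{167^4} has 167^4 = 777796321 elements; its multiplicative group consists of all nonzero elements, so |F_{167^4}^*| = 777796321 - 1 = 777796320. (It is cyclic since any finite subgroup of the multiplicative group of a field is cyclic.)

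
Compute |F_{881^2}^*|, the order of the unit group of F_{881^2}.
|F_{881^2}^*| = 776160

F_{881^2} has 881^2 = 776161 elements; its multiplicative group consists of all nonzero elements, so |F_{881^2}^*| = 776161 - 1 = 776160. (It is cyclic since any finite subgroup of the multiplicative group of a field is cyclic.)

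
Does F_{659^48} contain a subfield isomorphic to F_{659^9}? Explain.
No: F_{659^9} is not a subfield of F_{659^48}

F_{p^m} embeds in F_{p^n} iff m | n. Here 9 ∤ 48 (since 48 = 5·9 + 3 with remainder 3 ≠ 0), so F_{659^9} is not a subfield of F_{659^48}. Equivalently: if it were, the tower law would give 9 = [F_{659^9}:F_659] dividing [F_{659^48}:F_659] = 48, contradiction.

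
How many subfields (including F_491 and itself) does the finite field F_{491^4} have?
F_{491^4} has 3 subfields

The subfields of F_{p^n} are exactly the fields F_{p^d} for d | n (each is the fixed field of the unique index-d subgroup of Gal(F_{p^n}/F_p) ≅ Z/nZ). The divisors of n = 4 are {1, 2, 4}, giving 3 subfields: F_{491^1}, F_{491^2}, F_{491^4}.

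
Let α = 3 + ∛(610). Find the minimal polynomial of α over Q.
m_α(x) = x^3 - 9x^2 + 27x - 637

Set β = α - 3 = ∛(610), so β^3 = 610. Then (α - 3)^3 - 610 = 0, i.e. α is a root of g(x) = (x - 3)^3 - 610 = x^3 - 9x^2 + 27x - 637. Since g(x) = h(x - 3) where h(x) = x^3 - 610, and h is irreducible over Q (because 610 is not a perfect cube, so h has no rational root, and a monic cubic with no rational root is irreducible), g is also irreducible (irreducibility is preserved under the substitution x → x - 3). Hence m_α(x) = x^3 - 9x^2 + 27x - 637.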